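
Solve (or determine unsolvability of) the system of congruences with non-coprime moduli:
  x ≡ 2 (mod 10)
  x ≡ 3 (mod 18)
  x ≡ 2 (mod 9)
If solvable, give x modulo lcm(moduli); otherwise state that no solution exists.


Moduli 10, 18, 9 are not pairwise coprime, so CRT works modulo lcm(m_i) when all pairwise compatibility conditions hold.
Pairwise compatibility: gcd(m_i, m_j) must divide a_i - a_j for every pair.
Merge one congruence at a time:
  Start: x ≡ 2 (mod 10).
  Combine with x ≡ 3 (mod 18): gcd(10, 18) = 2, and 3 - 2 = 1 is NOT divisible by 2.
    ⇒ system is inconsistent (no integer solution).

No solution (the system is inconsistent).


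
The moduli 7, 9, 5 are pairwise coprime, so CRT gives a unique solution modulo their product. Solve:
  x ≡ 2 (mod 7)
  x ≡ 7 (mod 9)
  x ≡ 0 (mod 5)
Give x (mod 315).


Moduli 7, 9, 5 are pairwise coprime; by CRT there is a unique solution modulo M = 7 · 9 · 5 = 315.
Solve pairwise, accumulating the modulus:
  Start with x ≡ 2 (mod 7).
  Combine with x ≡ 7 (mod 9): since gcd(7, 9) = 1, we get a unique residue mod 63.
    Write x = 2 + 7·t and substitute into x ≡ 7 (mod 9): 7·t ≡ 7 − 2 = 5 (mod 9).
    The inverse of 7 mod 9 is 4 (since 7·4 = 28 = 3·9 + 1), so t ≡ 4·5 = 20 ≡ 2 (mod 9).
    Then x = 2 + 7·2 = 16, valid modulo lcm(7, 9) = 63: x ≡ 16 (mod 63).
  Combine with x ≡ 0 (mod 5): since gcd(63, 5) = 1, we get a unique residue mod 315.
    Write x = 16 + 63·t and substitute into x ≡ 0 (mod 5): 63·t ≡ 0 − 16 = -16 (mod 5).
    Reduce coefficients mod 5: 3·t ≡ 4 (mod 5).
    The inverse of 3 mod 5 is 2 (since 3·2 = 6 = 1·5 + 1), so t ≡ 2·4 = 8 ≡ 3 (mod 5).
    Then x = 16 + 63·3 = 205, valid modulo lcm(63, 5) = 315: x ≡ 205 (mod 315).
Verify: 205 mod 7 = 2 ✓, 205 mod 9 = 7 ✓, 205 mod 5 = 0 ✓.

x ≡ 205 (mod 315).


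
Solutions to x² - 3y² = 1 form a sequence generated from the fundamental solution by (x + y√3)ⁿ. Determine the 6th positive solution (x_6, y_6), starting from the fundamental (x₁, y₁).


Step 1: Find the fundamental solution (x₁, y₁) of x² - 3y² = 1.
  Expand √3 as a continued fraction. a₀ = ⌊√3⌋ = 1; iterate m_{k+1} = d_k·a_k − m_k, d_{k+1} = (3 − m_{k+1}²)/d_k, a_{k+1} = ⌊(a₀ + m_{k+1})/d_{k+1}⌋ (starting m₀ = 0, d₀ = 1), with convergents p_k = a_k·p_{k-1} + p_{k-2}, q_k = a_k·q_{k-1} + q_{k-2} (p₋₁ = 1, q₋₁ = 0):
  k = 0: a₀ = 1; p₀/q₀ = 1/1; p₀² − 3·q₀² = 1 − 3 = -2.
  k = 1: m = 1, d = 2, a = ⌊(1 + 1)/2⌋ = 1; p/q = (1·1 + 1)/(1·1 + 0) = 2/1; p² − 3·q² = 4 − 3 = 1.
  The first convergent with p² − 3·q² = 1 gives the fundamental solution (x₁, y₁) = (2, 1).
Step 2: Apply the recurrence (x_{n+1}, y_{n+1}) = (x₁x_n + 3y₁y_n, x₁y_n + y₁x_n) repeatedly.
  From (x_1, y_1) = (2, 1): x_2 = 2·2 + 3·1·1 = 7; y_2 = 2·1 + 1·2 = 4.
  From (x_2, y_2) = (7, 4): x_3 = 2·7 + 3·1·4 = 26; y_3 = 2·4 + 1·7 = 15.
  From (x_3, y_3) = (26, 15): x_4 = 2·26 + 3·1·15 = 97; y_4 = 2·15 + 1·26 = 56.
  From (x_4, y_4) = (97, 56): x_5 = 2·97 + 3·1·56 = 362; y_5 = 2·56 + 1·97 = 209.
  From (x_5, y_5) = (362, 209): x_6 = 2·362 + 3·1·209 = 1351; y_6 = 2·209 + 1·362 = 780.
Step 3: Verify x_6² - 3·y_6² = 1825201 - 1825200 = 1 (should be 1). ✓

(x_1, y_1) = (2, 1); (x_6, y_6) = (1351, 780).


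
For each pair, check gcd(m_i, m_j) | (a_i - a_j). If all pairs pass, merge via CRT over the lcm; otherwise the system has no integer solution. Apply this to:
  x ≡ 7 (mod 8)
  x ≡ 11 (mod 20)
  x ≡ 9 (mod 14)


Moduli 8, 20, 14 are not pairwise coprime, so CRT works modulo lcm(m_i) when all pairwise compatibility conditions hold.
Pairwise compatibility: gcd(m_i, m_j) must divide a_i - a_j for every pair.
Merge one congruence at a time:
  Start: x ≡ 7 (mod 8).
  Combine with x ≡ 11 (mod 20): gcd(8, 20) = 4; 11 - 7 = 4, which IS divisible by 4, so compatible.
    Write x = 7 + 8·t and substitute into x ≡ 11 (mod 20): 8·t ≡ 11 − 7 = 4 (mod 20).
    Divide the congruence (and modulus) by g = 4: 2·t ≡ 1 (mod 5).
    The inverse of 2 mod 5 is 3 (since 2·3 = 6 = 1·5 + 1), so t ≡ 3·1 = 3 ≡ 3 (mod 5).
    Then x = 7 + 8·3 = 31, valid modulo lcm(8, 20) = 40: x ≡ 31 (mod 40).
  Combine with x ≡ 9 (mod 14): gcd(40, 14) = 2; 9 - 31 = -22, which IS divisible by 2, so compatible.
    Write x = 31 + 40·t and substitute into x ≡ 9 (mod 14): 40·t ≡ 9 − 31 = -22 (mod 14).
    Divide the congruence (and modulus) by g = 2: 20·t ≡ -11 (mod 7).
    Reduce coefficients mod 7: 6·t ≡ 3 (mod 7).
    The inverse of 6 mod 7 is 6 (since 6·6 = 36 = 5·7 + 1), so t ≡ 6·3 = 18 ≡ 4 (mod 7).
    Then x = 31 + 40·4 = 191, valid modulo lcm(40, 14) = 280: x ≡ 191 (mod 280).
Verify: 191 mod 8 = 7, 191 mod 20 = 11, 191 mod 14 = 9.

x ≡ 191 (mod 280).


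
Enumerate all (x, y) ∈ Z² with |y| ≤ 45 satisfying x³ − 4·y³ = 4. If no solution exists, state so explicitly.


The equation is x³ - 4y³ = 4. For fixed y, x³ = 4·y³ + 4, so a solution requires the RHS to be a perfect cube.
Strategy: iterate y from -45 to 45, compute RHS = 4·y³ + 4, and check whether it is a (positive or negative) perfect cube.
Check small values of y:
  y = 0: RHS = 4 is not a perfect cube.
  y = 1: RHS = 8 = (2)³ ⇒ x = 2 works.
  y = -1: RHS = 0 = (0)³ ⇒ x = 0 works.
  y = 2: RHS = 36 is not a perfect cube.
  y = -2: RHS = -28 is not a perfect cube.
  y = 3: RHS = 112 is not a perfect cube.
  y = -3: RHS = -104 is not a perfect cube.
Continuing the search up to |y| = 45 finds no further solutions beyond those listed.
Collected solutions: (0, -1), (2, 1).

Solutions (with |y| ≤ 45): (0, -1), (2, 1).


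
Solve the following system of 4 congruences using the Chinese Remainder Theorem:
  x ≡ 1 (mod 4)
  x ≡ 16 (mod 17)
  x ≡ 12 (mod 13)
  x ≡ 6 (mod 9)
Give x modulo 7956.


Product of moduli M = 4 · 17 · 13 · 9 = 7956.
Merge one congruence at a time:
  Start: x ≡ 1 (mod 4).
  Combine with x ≡ 16 (mod 17); new modulus lcm = 68.
    Write x = 1 + 4·t and substitute into x ≡ 16 (mod 17): 4·t ≡ 16 − 1 = 15 (mod 17).
    The inverse of 4 mod 17 is 13 (since 4·13 = 52 = 3·17 + 1), so t ≡ 13·15 = 195 ≡ 8 (mod 17).
    Then x = 1 + 4·8 = 33, valid modulo lcm(4, 17) = 68: x ≡ 33 (mod 68).
  Combine with x ≡ 12 (mod 13); new modulus lcm = 884.
    Write x = 33 + 68·t and substitute into x ≡ 12 (mod 13): 68·t ≡ 12 − 33 = -21 (mod 13).
    Reduce coefficients mod 13: 3·t ≡ 5 (mod 13).
    The inverse of 3 mod 13 is 9 (since 3·9 = 27 = 2·13 + 1), so t ≡ 9·5 = 45 ≡ 6 (mod 13).
    Then x = 33 + 68·6 = 441, valid modulo lcm(68, 13) = 884: x ≡ 441 (mod 884).
  Combine with x ≡ 6 (mod 9); new modulus lcm = 7956.
    Write x = 441 + 884·t and substitute into x ≡ 6 (mod 9): 884·t ≡ 6 − 441 = -435 (mod 9).
    Reduce coefficients mod 9: 2·t ≡ 6 (mod 9).
    The inverse of 2 mod 9 is 5 (since 2·5 = 10 = 1·9 + 1), so t ≡ 5·6 = 30 ≡ 3 (mod 9).
    Then x = 441 + 884·3 = 3093, valid modulo lcm(884, 9) = 7956: x ≡ 3093 (mod 7956).
Verify against each original: 3093 mod 4 = 1, 3093 mod 17 = 16, 3093 mod 13 = 12, 3093 mod 9 = 6.

x ≡ 3093 (mod 7956).


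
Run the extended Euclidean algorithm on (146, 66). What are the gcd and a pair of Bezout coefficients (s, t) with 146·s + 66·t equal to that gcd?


Euclidean algorithm on (146, 66) — divide until remainder is 0:
  146 = 2 · 66 + 14
  66 = 4 · 14 + 10
  14 = 1 · 10 + 4
  10 = 2 · 4 + 2
  4 = 2 · 2 + 0
gcd(146, 66) = 2.
Track Bezout coefficients alongside the remainders: start with r₀ = 146 = a·1 + b·0 (s = 1, t = 0) and r₁ = 66 = a·0 + b·1 (s = 0, t = 1); each new remainder r_{k+1} = r_{k-1} − q_k·r_k inherits s_{k+1} = s_{k-1} − q_k·s_k, t_{k+1} = t_{k-1} − q_k·t_k, so r_k = a·s_k + b·t_k at every step:
  q = 2: r = 14, s = 1 − 2·0 = 1, t = 0 − 2·1 = -2  (check: 146·1 + 66·(-2) = 14)
  q = 4: r = 10, s = 0 − 4·1 = -4, t = 1 − 4·(-2) = 9  (check: 146·(-4) + 66·9 = 10)
  q = 1: r = 4, s = 1 − 1·(-4) = 5, t = -2 − 1·9 = -11  (check: 146·5 + 66·(-11) = 4)
  q = 2: r = 2, s = -4 − 2·5 = -14, t = 9 − 2·(-11) = 31  (check: 146·(-14) + 66·31 = 2)
The row with r = 2 (the gcd) gives the Bezout coefficients s = -14, t = 31.
Result: 146 · (-14) + 66 · (31) = 2.

gcd(146, 66) = 2; s = -14, t = 31 (check: 146·(-14) + 66·31 = 2).


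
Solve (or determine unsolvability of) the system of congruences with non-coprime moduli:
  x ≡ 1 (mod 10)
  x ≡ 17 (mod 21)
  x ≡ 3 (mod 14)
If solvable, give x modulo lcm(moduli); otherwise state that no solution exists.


Moduli 10, 21, 14 are not pairwise coprime, so CRT works modulo lcm(m_i) when all pairwise compatibility conditions hold.
Pairwise compatibility: gcd(m_i, m_j) must divide a_i - a_j for every pair.
Merge one congruence at a time:
  Start: x ≡ 1 (mod 10).
  Combine with x ≡ 17 (mod 21): gcd(10, 21) = 1; 17 - 1 = 16, which IS divisible by 1, so compatible.
    Write x = 1 + 10·t and substitute into x ≡ 17 (mod 21): 10·t ≡ 17 − 1 = 16 (mod 21).
    The inverse of 10 mod 21 is 19 (since 10·19 = 190 = 9·21 + 1), so t ≡ 19·16 = 304 ≡ 10 (mod 21).
    Then x = 1 + 10·10 = 101, valid modulo lcm(10, 21) = 210: x ≡ 101 (mod 210).
  Combine with x ≡ 3 (mod 14): gcd(210, 14) = 14; 3 - 101 = -98, which IS divisible by 14, so compatible.
    Write x = 101 + 210·t and substitute into x ≡ 3 (mod 14): 210·t ≡ 3 − 101 = -98 (mod 14).
    Divide the congruence (and modulus) by g = 14: 15·t ≡ -7 (mod 1).
    Modulo 1 every t works; take t = 0.
    Then x = 101 + 210·0 = 101, valid modulo lcm(210, 14) = 210: x ≡ 101 (mod 210).
Verify: 101 mod 10 = 1, 101 mod 21 = 17, 101 mod 14 = 3.

x ≡ 101 (mod 210).


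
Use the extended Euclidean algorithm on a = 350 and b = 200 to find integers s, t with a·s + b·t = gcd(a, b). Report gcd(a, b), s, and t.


Euclidean algorithm on (350, 200) — divide until remainder is 0:
  350 = 1 · 200 + 150
  200 = 1 · 150 + 50
  150 = 3 · 50 + 0
gcd(350, 200) = 50.
Track Bezout coefficients alongside the remainders: start with r₀ = 350 = a·1 + b·0 (s = 1, t = 0) and r₁ = 200 = a·0 + b·1 (s = 0, t = 1); each new remainder r_{k+1} = r_{k-1} − q_k·r_k inherits s_{k+1} = s_{k-1} − q_k·s_k, t_{k+1} = t_{k-1} − q_k·t_k, so r_k = a·s_k + b·t_k at every step:
  q = 1: r = 150, s = 1 − 1·0 = 1, t = 0 − 1·1 = -1  (check: 350·1 + 200·(-1) = 150)
  q = 1: r = 50, s = 0 − 1·1 = -1, t = 1 − 1·(-1) = 2  (check: 350·(-1) + 200·2 = 50)
The row with r = 50 (the gcd) gives the Bezout coefficients s = -1, t = 2.
Result: 350 · (-1) + 200 · (2) = 50.

gcd(350, 200) = 50; s = -1, t = 2 (check: 350·(-1) + 200·2 = 50).


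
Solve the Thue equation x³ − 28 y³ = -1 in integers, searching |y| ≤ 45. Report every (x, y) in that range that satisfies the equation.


The equation is x³ - 28y³ = -1. For fixed y, x³ = 28·y³ − 1, so a solution requires the RHS to be a perfect cube.
Strategy: iterate y from -45 to 45, compute RHS = 28·y³ − 1, and check whether it is a (positive or negative) perfect cube.
Check small values of y:
  y = 0: RHS = -1 = (-1)³ ⇒ x = -1 works.
  y = 1: RHS = 27 = (3)³ ⇒ x = 3 works.
  y = -1: RHS = -29 is not a perfect cube.
  y = 2: RHS = 223 is not a perfect cube.
  y = -2: RHS = -225 is not a perfect cube.
  y = 3: RHS = 755 is not a perfect cube.
  y = -3: RHS = -757 is not a perfect cube.
Continuing the search up to |y| = 45 finds no further solutions beyond those listed.
Collected solutions: (-1, 0), (3, 1).

Solutions (with |y| ≤ 45): (-1, 0), (3, 1).


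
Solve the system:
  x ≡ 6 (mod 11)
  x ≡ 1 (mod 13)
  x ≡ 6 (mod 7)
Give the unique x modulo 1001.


Moduli 11, 13, 7 are pairwise coprime; by CRT there is a unique solution modulo M = 11 · 13 · 7 = 1001.
Solve pairwise, accumulating the modulus:
  Start with x ≡ 6 (mod 11).
  Combine with x ≡ 1 (mod 13): since gcd(11, 13) = 1, we get a unique residue mod 143.
    Write x = 6 + 11·t and substitute into x ≡ 1 (mod 13): 11·t ≡ 1 − 6 = -5 (mod 13).
    Reduce coefficients mod 13: 11·t ≡ 8 (mod 13).
    The inverse of 11 mod 13 is 6 (since 11·6 = 66 = 5·13 + 1), so t ≡ 6·8 = 48 ≡ 9 (mod 13).
    Then x = 6 + 11·9 = 105, valid modulo lcm(11, 13) = 143: x ≡ 105 (mod 143).
  Combine with x ≡ 6 (mod 7): since gcd(143, 7) = 1, we get a unique residue mod 1001.
    Write x = 105 + 143·t and substitute into x ≡ 6 (mod 7): 143·t ≡ 6 − 105 = -99 (mod 7).
    Reduce coefficients mod 7: 3·t ≡ 6 (mod 7).
    The inverse of 3 mod 7 is 5 (since 3·5 = 15 = 2·7 + 1), so t ≡ 5·6 = 30 ≡ 2 (mod 7).
    Then x = 105 + 143·2 = 391, valid modulo lcm(143, 7) = 1001: x ≡ 391 (mod 1001).
Verify: 391 mod 11 = 6 ✓, 391 mod 13 = 1 ✓, 391 mod 7 = 6 ✓.

x ≡ 391 (mod 1001).


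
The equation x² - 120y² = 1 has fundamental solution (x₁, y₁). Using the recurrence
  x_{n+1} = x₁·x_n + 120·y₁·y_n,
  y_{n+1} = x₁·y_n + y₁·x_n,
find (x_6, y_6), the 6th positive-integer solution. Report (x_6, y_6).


Step 1: Find the fundamental solution (x₁, y₁) of x² - 120y² = 1.
  Expand √120 as a continued fraction. a₀ = ⌊√120⌋ = 10; iterate m_{k+1} = d_k·a_k − m_k, d_{k+1} = (120 − m_{k+1}²)/d_k, a_{k+1} = ⌊(a₀ + m_{k+1})/d_{k+1}⌋ (starting m₀ = 0, d₀ = 1), with convergents p_k = a_k·p_{k-1} + p_{k-2}, q_k = a_k·q_{k-1} + q_{k-2} (p₋₁ = 1, q₋₁ = 0):
  k = 0: a₀ = 10; p₀/q₀ = 10/1; p₀² − 120·q₀² = 100 − 120 = -20.
  k = 1: m = 10, d = 20, a = ⌊(10 + 10)/20⌋ = 1; p/q = (1·10 + 1)/(1·1 + 0) = 11/1; p² − 120·q² = 121 − 120 = 1.
  The first convergent with p² − 120·q² = 1 gives the fundamental solution (x₁, y₁) = (11, 1).
Step 2: Apply the recurrence (x_{n+1}, y_{n+1}) = (x₁x_n + 120y₁y_n, x₁y_n + y₁x_n) repeatedly.
  From (x_1, y_1) = (11, 1): x_2 = 11·11 + 120·1·1 = 241; y_2 = 11·1 + 1·11 = 22.
  From (x_2, y_2) = (241, 22): x_3 = 11·241 + 120·1·22 = 5291; y_3 = 11·22 + 1·241 = 483.
  From (x_3, y_3) = (5291, 483): x_4 = 11·5291 + 120·1·483 = 116161; y_4 = 11·483 + 1·5291 = 10604.
  From (x_4, y_4) = (116161, 10604): x_5 = 11·116161 + 120·1·10604 = 2550251; y_5 = 11·10604 + 1·116161 = 232805.
  From (x_5, y_5) = (2550251, 232805): x_6 = 11·2550251 + 120·1·232805 = 55989361; y_6 = 11·232805 + 1·2550251 = 5111106.
Step 3: Verify x_6² - 120·y_6² = 3134808545188321 - 3134808545188320 = 1 (should be 1). ✓

(x_1, y_1) = (11, 1); (x_6, y_6) = (55989361, 5111106).


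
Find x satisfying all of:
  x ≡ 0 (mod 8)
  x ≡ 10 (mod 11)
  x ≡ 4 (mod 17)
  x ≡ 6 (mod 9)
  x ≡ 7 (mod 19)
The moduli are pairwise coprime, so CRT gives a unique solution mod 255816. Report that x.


Product of moduli M = 8 · 11 · 17 · 9 · 19 = 255816.
Merge one congruence at a time:
  Start: x ≡ 0 (mod 8).
  Combine with x ≡ 10 (mod 11); new modulus lcm = 88.
    Write x = 0 + 8·t and substitute into x ≡ 10 (mod 11): 8·t ≡ 10 − 0 = 10 (mod 11).
    The inverse of 8 mod 11 is 7 (since 8·7 = 56 = 5·11 + 1), so t ≡ 7·10 = 70 ≡ 4 (mod 11).
    Then x = 0 + 8·4 = 32, valid modulo lcm(8, 11) = 88: x ≡ 32 (mod 88).
  Combine with x ≡ 4 (mod 17); new modulus lcm = 1496.
    Write x = 32 + 88·t and substitute into x ≡ 4 (mod 17): 88·t ≡ 4 − 32 = -28 (mod 17).
    Reduce coefficients mod 17: 3·t ≡ 6 (mod 17).
    The inverse of 3 mod 17 is 6 (since 3·6 = 18 = 1·17 + 1), so t ≡ 6·6 = 36 ≡ 2 (mod 17).
    Then x = 32 + 88·2 = 208, valid modulo lcm(88, 17) = 1496: x ≡ 208 (mod 1496).
  Combine with x ≡ 6 (mod 9); new modulus lcm = 13464.
    Write x = 208 + 1496·t and substitute into x ≡ 6 (mod 9): 1496·t ≡ 6 − 208 = -202 (mod 9).
    Reduce coefficients mod 9: 2·t ≡ 5 (mod 9).
    The inverse of 2 mod 9 is 5 (since 2·5 = 10 = 1·9 + 1), so t ≡ 5·5 = 25 ≡ 7 (mod 9).
    Then x = 208 + 1496·7 = 10680, valid modulo lcm(1496, 9) = 13464: x ≡ 10680 (mod 13464).
  Combine with x ≡ 7 (mod 19); new modulus lcm = 255816.
    Write x = 10680 + 13464·t and substitute into x ≡ 7 (mod 19): 13464·t ≡ 7 − 10680 = -10673 (mod 19).
    Reduce coefficients mod 19: 12·t ≡ 5 (mod 19).
    The inverse of 12 mod 19 is 8 (since 12·8 = 96 = 5·19 + 1), so t ≡ 8·5 = 40 ≡ 2 (mod 19).
    Then x = 10680 + 13464·2 = 37608, valid modulo lcm(13464, 19) = 255816: x ≡ 37608 (mod 255816).
Verify against each original: 37608 mod 8 = 0, 37608 mod 11 = 10, 37608 mod 17 = 4, 37608 mod 9 = 6, 37608 mod 19 = 7.

x ≡ 37608 (mod 255816).


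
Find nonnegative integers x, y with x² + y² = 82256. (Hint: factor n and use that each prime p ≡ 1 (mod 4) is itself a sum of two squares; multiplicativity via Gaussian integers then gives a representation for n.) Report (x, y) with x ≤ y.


Step 1: Factor n = 82256 = 2^4 · 53 · 97.
Step 2: Check the mod-4 condition on each prime factor: 2 = 2 (special); 53 ≡ 1 (mod 4), exponent 1; 97 ≡ 1 (mod 4), exponent 1.
All primes ≡ 3 (mod 4) appear to even exponent (or don't appear), so by the two-squares theorem n IS expressible as a sum of two squares.
Step 3: Build a representation. Group n = k² · m with k = 4 and m = 53 · 97 = 5141 (a product of primes ≡ 1 (mod 4)); a representation of m scales to one of n via (k·x)² + (k·y)² = k²(x² + y²). Each prime p ≡ 1 (mod 4) is itself a sum of two squares; find a² by testing p − a² for a perfect square:
  53: 53 − 1² = 52, 53 − 2² = 49 = 7² ⇒ 53 = 2² + 7².
  97: 97 − 1² = 96, 97 − 2² = 93, 97 − 3² = 88, 97 − 4² = 81 = 9² ⇒ 97 = 4² + 9².
  Combine using the Brahmagupta–Fibonacci identity (a² + b²)(c² + d²) = (ac − bd)² + (ad + bc)² = (ac + bd)² + (ad − bc)²:
  53 · 97 = 5141: from (2² + 7²)(4² + 9²), take (2·4 − 7·9, 2·9 + 7·4) = (8 − 63, 18 + 28) = (-55, 46); dropping signs (only squares matter) gives (55, 46); check 55² + 46² = 3025 + 2116 = 5141 ✓.
  Scale by k = 4: (4·55, 4·46) = (220, 184).
Step 4: Order so x ≤ y and verify: 184² + 220² = 33856 + 48400 = 82256 = n. ✓

n = 82256 = 184² + 220² (one valid representation with x ≤ y).


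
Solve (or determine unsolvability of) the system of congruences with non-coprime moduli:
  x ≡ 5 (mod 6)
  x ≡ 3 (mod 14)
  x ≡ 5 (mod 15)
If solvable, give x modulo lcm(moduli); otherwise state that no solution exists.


Moduli 6, 14, 15 are not pairwise coprime, so CRT works modulo lcm(m_i) when all pairwise compatibility conditions hold.
Pairwise compatibility: gcd(m_i, m_j) must divide a_i - a_j for every pair.
Merge one congruence at a time:
  Start: x ≡ 5 (mod 6).
  Combine with x ≡ 3 (mod 14): gcd(6, 14) = 2; 3 - 5 = -2, which IS divisible by 2, so compatible.
    Write x = 5 + 6·t and substitute into x ≡ 3 (mod 14): 6·t ≡ 3 − 5 = -2 (mod 14).
    Divide the congruence (and modulus) by g = 2: 3·t ≡ -1 (mod 7).
    Reduce coefficients mod 7: 3·t ≡ 6 (mod 7).
    The inverse of 3 mod 7 is 5 (since 3·5 = 15 = 2·7 + 1), so t ≡ 5·6 = 30 ≡ 2 (mod 7).
    Then x = 5 + 6·2 = 17, valid modulo lcm(6, 14) = 42: x ≡ 17 (mod 42).
  Combine with x ≡ 5 (mod 15): gcd(42, 15) = 3; 5 - 17 = -12, which IS divisible by 3, so compatible.
    Write x = 17 + 42·t and substitute into x ≡ 5 (mod 15): 42·t ≡ 5 − 17 = -12 (mod 15).
    Divide the congruence (and modulus) by g = 3: 14·t ≡ -4 (mod 5).
    Reduce coefficients mod 5: 4·t ≡ 1 (mod 5).
    The inverse of 4 mod 5 is 4 (since 4·4 = 16 = 3·5 + 1), so t ≡ 4·1 = 4 ≡ 4 (mod 5).
    Then x = 17 + 42·4 = 185, valid modulo lcm(42, 15) = 210: x ≡ 185 (mod 210).
Verify: 185 mod 6 = 5, 185 mod 14 = 3, 185 mod 15 = 5.

x ≡ 185 (mod 210).


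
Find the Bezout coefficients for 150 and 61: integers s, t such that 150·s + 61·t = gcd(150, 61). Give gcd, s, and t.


Euclidean algorithm on (150, 61) — divide until remainder is 0:
  150 = 2 · 61 + 28
  61 = 2 · 28 + 5
  28 = 5 · 5 + 3
  5 = 1 · 3 + 2
  3 = 1 · 2 + 1
  2 = 2 · 1 + 0
gcd(150, 61) = 1.
Track Bezout coefficients alongside the remainders: start with r₀ = 150 = a·1 + b·0 (s = 1, t = 0) and r₁ = 61 = a·0 + b·1 (s = 0, t = 1); each new remainder r_{k+1} = r_{k-1} − q_k·r_k inherits s_{k+1} = s_{k-1} − q_k·s_k, t_{k+1} = t_{k-1} − q_k·t_k, so r_k = a·s_k + b·t_k at every step:
  q = 2: r = 28, s = 1 − 2·0 = 1, t = 0 − 2·1 = -2  (check: 150·1 + 61·(-2) = 28)
  q = 2: r = 5, s = 0 − 2·1 = -2, t = 1 − 2·(-2) = 5  (check: 150·(-2) + 61·5 = 5)
  q = 5: r = 3, s = 1 − 5·(-2) = 11, t = -2 − 5·5 = -27  (check: 150·11 + 61·(-27) = 3)
  q = 1: r = 2, s = -2 − 1·11 = -13, t = 5 − 1·(-27) = 32  (check: 150·(-13) + 61·32 = 2)
  q = 1: r = 1, s = 11 − 1·(-13) = 24, t = -27 − 1·32 = -59  (check: 150·24 + 61·(-59) = 1)
The row with r = 1 (the gcd) gives the Bezout coefficients s = 24, t = -59.
Result: 150 · (24) + 61 · (-59) = 1.

gcd(150, 61) = 1; s = 24, t = -59 (check: 150·24 + 61·(-59) = 1).


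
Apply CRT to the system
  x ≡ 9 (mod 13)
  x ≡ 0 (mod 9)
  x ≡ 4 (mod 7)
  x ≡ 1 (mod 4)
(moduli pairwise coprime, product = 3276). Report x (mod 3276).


Product of moduli M = 13 · 9 · 7 · 4 = 3276.
Merge one congruence at a time:
  Start: x ≡ 9 (mod 13).
  Combine with x ≡ 0 (mod 9); new modulus lcm = 117.
    Write x = 9 + 13·t and substitute into x ≡ 0 (mod 9): 13·t ≡ 0 − 9 = -9 (mod 9).
    Reduce coefficients mod 9: 4·t ≡ 0 (mod 9).
    The inverse of 4 mod 9 is 7 (since 4·7 = 28 = 3·9 + 1), so t ≡ 7·0 = 0 ≡ 0 (mod 9).
    Then x = 9 + 13·0 = 9, valid modulo lcm(13, 9) = 117: x ≡ 9 (mod 117).
  Combine with x ≡ 4 (mod 7); new modulus lcm = 819.
    Write x = 9 + 117·t and substitute into x ≡ 4 (mod 7): 117·t ≡ 4 − 9 = -5 (mod 7).
    Reduce coefficients mod 7: 5·t ≡ 2 (mod 7).
    The inverse of 5 mod 7 is 3 (since 5·3 = 15 = 2·7 + 1), so t ≡ 3·2 = 6 ≡ 6 (mod 7).
    Then x = 9 + 117·6 = 711, valid modulo lcm(117, 7) = 819: x ≡ 711 (mod 819).
  Combine with x ≡ 1 (mod 4); new modulus lcm = 3276.
    Write x = 711 + 819·t and substitute into x ≡ 1 (mod 4): 819·t ≡ 1 − 711 = -710 (mod 4).
    Reduce coefficients mod 4: 3·t ≡ 2 (mod 4).
    The inverse of 3 mod 4 is 3 (since 3·3 = 9 = 2·4 + 1), so t ≡ 3·2 = 6 ≡ 2 (mod 4).
    Then x = 711 + 819·2 = 2349, valid modulo lcm(819, 4) = 3276: x ≡ 2349 (mod 3276).
Verify against each original: 2349 mod 13 = 9, 2349 mod 9 = 0, 2349 mod 7 = 4, 2349 mod 4 = 1.

x ≡ 2349 (mod 3276).


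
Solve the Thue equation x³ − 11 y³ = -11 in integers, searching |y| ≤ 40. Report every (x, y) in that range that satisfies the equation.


The equation is x³ - 11y³ = -11. For fixed y, x³ = 11·y³ − 11, so a solution requires the RHS to be a perfect cube.
Strategy: iterate y from -40 to 40, compute RHS = 11·y³ − 11, and check whether it is a (positive or negative) perfect cube.
Check small values of y:
  y = 0: RHS = -11 is not a perfect cube.
  y = 1: RHS = 0 = (0)³ ⇒ x = 0 works.
  y = -1: RHS = -22 is not a perfect cube.
  y = 2: RHS = 77 is not a perfect cube.
  y = -2: RHS = -99 is not a perfect cube.
  y = 3: RHS = 286 is not a perfect cube.
  y = -3: RHS = -308 is not a perfect cube.
Continuing the search up to |y| = 40 finds no further solutions beyond those listed.
Collected solutions: (0, 1).

Solutions (with |y| ≤ 40): (0, 1).


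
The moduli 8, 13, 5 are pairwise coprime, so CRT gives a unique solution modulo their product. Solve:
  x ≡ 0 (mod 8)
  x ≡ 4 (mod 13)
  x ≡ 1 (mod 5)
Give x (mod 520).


Moduli 8, 13, 5 are pairwise coprime; by CRT there is a unique solution modulo M = 8 · 13 · 5 = 520.
Solve pairwise, accumulating the modulus:
  Start with x ≡ 0 (mod 8).
  Combine with x ≡ 4 (mod 13): since gcd(8, 13) = 1, we get a unique residue mod 104.
    Write x = 0 + 8·t and substitute into x ≡ 4 (mod 13): 8·t ≡ 4 − 0 = 4 (mod 13).
    The inverse of 8 mod 13 is 5 (since 8·5 = 40 = 3·13 + 1), so t ≡ 5·4 = 20 ≡ 7 (mod 13).
    Then x = 0 + 8·7 = 56, valid modulo lcm(8, 13) = 104: x ≡ 56 (mod 104).
  Combine with x ≡ 1 (mod 5): since gcd(104, 5) = 1, we get a unique residue mod 520.
    Write x = 56 + 104·t and substitute into x ≡ 1 (mod 5): 104·t ≡ 1 − 56 = -55 (mod 5).
    Reduce coefficients mod 5: 4·t ≡ 0 (mod 5).
    The inverse of 4 mod 5 is 4 (since 4·4 = 16 = 3·5 + 1), so t ≡ 4·0 = 0 ≡ 0 (mod 5).
    Then x = 56 + 104·0 = 56, valid modulo lcm(104, 5) = 520: x ≡ 56 (mod 520).
Verify: 56 mod 8 = 0 ✓, 56 mod 13 = 4 ✓, 56 mod 5 = 1 ✓.

x ≡ 56 (mod 520).


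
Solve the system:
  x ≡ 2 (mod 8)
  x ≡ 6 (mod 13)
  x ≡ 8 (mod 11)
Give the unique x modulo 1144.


Moduli 8, 13, 11 are pairwise coprime; by CRT there is a unique solution modulo M = 8 · 13 · 11 = 1144.
Solve pairwise, accumulating the modulus:
  Start with x ≡ 2 (mod 8).
  Combine with x ≡ 6 (mod 13): since gcd(8, 13) = 1, we get a unique residue mod 104.
    Write x = 2 + 8·t and substitute into x ≡ 6 (mod 13): 8·t ≡ 6 − 2 = 4 (mod 13).
    The inverse of 8 mod 13 is 5 (since 8·5 = 40 = 3·13 + 1), so t ≡ 5·4 = 20 ≡ 7 (mod 13).
    Then x = 2 + 8·7 = 58, valid modulo lcm(8, 13) = 104: x ≡ 58 (mod 104).
  Combine with x ≡ 8 (mod 11): since gcd(104, 11) = 1, we get a unique residue mod 1144.
    Write x = 58 + 104·t and substitute into x ≡ 8 (mod 11): 104·t ≡ 8 − 58 = -50 (mod 11).
    Reduce coefficients mod 11: 5·t ≡ 5 (mod 11).
    The inverse of 5 mod 11 is 9 (since 5·9 = 45 = 4·11 + 1), so t ≡ 9·5 = 45 ≡ 1 (mod 11).
    Then x = 58 + 104·1 = 162, valid modulo lcm(104, 11) = 1144: x ≡ 162 (mod 1144).
Verify: 162 mod 8 = 2 ✓, 162 mod 13 = 6 ✓, 162 mod 11 = 8 ✓.

x ≡ 162 (mod 1144).


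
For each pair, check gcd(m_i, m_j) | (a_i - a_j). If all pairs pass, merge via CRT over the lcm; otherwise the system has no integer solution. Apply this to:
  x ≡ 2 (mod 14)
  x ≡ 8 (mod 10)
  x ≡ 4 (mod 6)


Moduli 14, 10, 6 are not pairwise coprime, so CRT works modulo lcm(m_i) when all pairwise compatibility conditions hold.
Pairwise compatibility: gcd(m_i, m_j) must divide a_i - a_j for every pair.
Merge one congruence at a time:
  Start: x ≡ 2 (mod 14).
  Combine with x ≡ 8 (mod 10): gcd(14, 10) = 2; 8 - 2 = 6, which IS divisible by 2, so compatible.
    Write x = 2 + 14·t and substitute into x ≡ 8 (mod 10): 14·t ≡ 8 − 2 = 6 (mod 10).
    Divide the congruence (and modulus) by g = 2: 7·t ≡ 3 (mod 5).
    Reduce coefficients mod 5: 2·t ≡ 3 (mod 5).
    The inverse of 2 mod 5 is 3 (since 2·3 = 6 = 1·5 + 1), so t ≡ 3·3 = 9 ≡ 4 (mod 5).
    Then x = 2 + 14·4 = 58, valid modulo lcm(14, 10) = 70: x ≡ 58 (mod 70).
  Combine with x ≡ 4 (mod 6): gcd(70, 6) = 2; 4 - 58 = -54, which IS divisible by 2, so compatible.
    Write x = 58 + 70·t and substitute into x ≡ 4 (mod 6): 70·t ≡ 4 − 58 = -54 (mod 6).
    Divide the congruence (and modulus) by g = 2: 35·t ≡ -27 (mod 3).
    Reduce coefficients mod 3: 2·t ≡ 0 (mod 3).
    The inverse of 2 mod 3 is 2 (since 2·2 = 4 = 1·3 + 1), so t ≡ 2·0 = 0 ≡ 0 (mod 3).
    Then x = 58 + 70·0 = 58, valid modulo lcm(70, 6) = 210: x ≡ 58 (mod 210).
Verify: 58 mod 14 = 2, 58 mod 10 = 8, 58 mod 6 = 4.

x ≡ 58 (mod 210).


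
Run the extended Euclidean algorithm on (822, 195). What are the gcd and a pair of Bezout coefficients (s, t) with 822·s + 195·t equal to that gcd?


Euclidean algorithm on (822, 195) — divide until remainder is 0:
  822 = 4 · 195 + 42
  195 = 4 · 42 + 27
  42 = 1 · 27 + 15
  27 = 1 · 15 + 12
  15 = 1 · 12 + 3
  12 = 4 · 3 + 0
gcd(822, 195) = 3.
Track Bezout coefficients alongside the remainders: start with r₀ = 822 = a·1 + b·0 (s = 1, t = 0) and r₁ = 195 = a·0 + b·1 (s = 0, t = 1); each new remainder r_{k+1} = r_{k-1} − q_k·r_k inherits s_{k+1} = s_{k-1} − q_k·s_k, t_{k+1} = t_{k-1} − q_k·t_k, so r_k = a·s_k + b·t_k at every step:
  q = 4: r = 42, s = 1 − 4·0 = 1, t = 0 − 4·1 = -4  (check: 822·1 + 195·(-4) = 42)
  q = 4: r = 27, s = 0 − 4·1 = -4, t = 1 − 4·(-4) = 17  (check: 822·(-4) + 195·17 = 27)
  q = 1: r = 15, s = 1 − 1·(-4) = 5, t = -4 − 1·17 = -21  (check: 822·5 + 195·(-21) = 15)
  q = 1: r = 12, s = -4 − 1·5 = -9, t = 17 − 1·(-21) = 38  (check: 822·(-9) + 195·38 = 12)
  q = 1: r = 3, s = 5 − 1·(-9) = 14, t = -21 − 1·38 = -59  (check: 822·14 + 195·(-59) = 3)
The row with r = 3 (the gcd) gives the Bezout coefficients s = 14, t = -59.
Result: 822 · (14) + 195 · (-59) = 3.

gcd(822, 195) = 3; s = 14, t = -59 (check: 822·14 + 195·(-59) = 3).


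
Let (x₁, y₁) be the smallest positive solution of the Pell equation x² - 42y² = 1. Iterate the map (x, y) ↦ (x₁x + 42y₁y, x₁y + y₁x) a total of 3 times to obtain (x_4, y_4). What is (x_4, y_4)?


Step 1: Find the fundamental solution (x₁, y₁) of x² - 42y² = 1.
  Expand √42 as a continued fraction. a₀ = ⌊√42⌋ = 6; iterate m_{k+1} = d_k·a_k − m_k, d_{k+1} = (42 − m_{k+1}²)/d_k, a_{k+1} = ⌊(a₀ + m_{k+1})/d_{k+1}⌋ (starting m₀ = 0, d₀ = 1), with convergents p_k = a_k·p_{k-1} + p_{k-2}, q_k = a_k·q_{k-1} + q_{k-2} (p₋₁ = 1, q₋₁ = 0):
  k = 0: a₀ = 6; p₀/q₀ = 6/1; p₀² − 42·q₀² = 36 − 42 = -6.
  k = 1: m = 6, d = 6, a = ⌊(6 + 6)/6⌋ = 2; p/q = (2·6 + 1)/(2·1 + 0) = 13/2; p² − 42·q² = 169 − 168 = 1.
  The first convergent with p² − 42·q² = 1 gives the fundamental solution (x₁, y₁) = (13, 2).
Step 2: Apply the recurrence (x_{n+1}, y_{n+1}) = (x₁x_n + 42y₁y_n, x₁y_n + y₁x_n) repeatedly.
  From (x_1, y_1) = (13, 2): x_2 = 13·13 + 42·2·2 = 337; y_2 = 13·2 + 2·13 = 52.
  From (x_2, y_2) = (337, 52): x_3 = 13·337 + 42·2·52 = 8749; y_3 = 13·52 + 2·337 = 1350.
  From (x_3, y_3) = (8749, 1350): x_4 = 13·8749 + 42·2·1350 = 227137; y_4 = 13·1350 + 2·8749 = 35048.
Step 3: Verify x_4² - 42·y_4² = 51591216769 - 51591216768 = 1 (should be 1). ✓

(x_1, y_1) = (13, 2); (x_4, y_4) = (227137, 35048).


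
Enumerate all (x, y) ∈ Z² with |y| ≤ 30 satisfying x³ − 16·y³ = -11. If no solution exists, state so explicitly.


The equation is x³ - 16y³ = -11. For fixed y, x³ = 16·y³ − 11, so a solution requires the RHS to be a perfect cube.
Strategy: iterate y from -30 to 30, compute RHS = 16·y³ − 11, and check whether it is a (positive or negative) perfect cube.
Check small values of y:
  y = 0: RHS = -11 is not a perfect cube.
  y = 1: RHS = 5 is not a perfect cube.
  y = -1: RHS = -27 = (-3)³ ⇒ x = -3 works.
  y = 2: RHS = 117 is not a perfect cube.
  y = -2: RHS = -139 is not a perfect cube.
  y = 3: RHS = 421 is not a perfect cube.
  y = -3: RHS = -443 is not a perfect cube.
Continuing the search up to |y| = 30 finds no further solutions beyond those listed.
Collected solutions: (-3, -1).

Solutions (with |y| ≤ 30): (-3, -1).


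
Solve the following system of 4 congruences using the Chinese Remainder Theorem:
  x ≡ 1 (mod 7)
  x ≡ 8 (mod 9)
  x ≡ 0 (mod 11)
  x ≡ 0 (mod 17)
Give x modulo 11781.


Product of moduli M = 7 · 9 · 11 · 17 = 11781.
Merge one congruence at a time:
  Start: x ≡ 1 (mod 7).
  Combine with x ≡ 8 (mod 9); new modulus lcm = 63.
    Write x = 1 + 7·t and substitute into x ≡ 8 (mod 9): 7·t ≡ 8 − 1 = 7 (mod 9).
    The inverse of 7 mod 9 is 4 (since 7·4 = 28 = 3·9 + 1), so t ≡ 4·7 = 28 ≡ 1 (mod 9).
    Then x = 1 + 7·1 = 8, valid modulo lcm(7, 9) = 63: x ≡ 8 (mod 63).
  Combine with x ≡ 0 (mod 11); new modulus lcm = 693.
    Write x = 8 + 63·t and substitute into x ≡ 0 (mod 11): 63·t ≡ 0 − 8 = -8 (mod 11).
    Reduce coefficients mod 11: 8·t ≡ 3 (mod 11).
    The inverse of 8 mod 11 is 7 (since 8·7 = 56 = 5·11 + 1), so t ≡ 7·3 = 21 ≡ 10 (mod 11).
    Then x = 8 + 63·10 = 638, valid modulo lcm(63, 11) = 693: x ≡ 638 (mod 693).
  Combine with x ≡ 0 (mod 17); new modulus lcm = 11781.
    Write x = 638 + 693·t and substitute into x ≡ 0 (mod 17): 693·t ≡ 0 − 638 = -638 (mod 17).
    Reduce coefficients mod 17: 13·t ≡ 8 (mod 17).
    The inverse of 13 mod 17 is 4 (since 13·4 = 52 = 3·17 + 1), so t ≡ 4·8 = 32 ≡ 15 (mod 17).
    Then x = 638 + 693·15 = 11033, valid modulo lcm(693, 17) = 11781: x ≡ 11033 (mod 11781).
Verify against each original: 11033 mod 7 = 1, 11033 mod 9 = 8, 11033 mod 11 = 0, 11033 mod 17 = 0.

x ≡ 11033 (mod 11781).


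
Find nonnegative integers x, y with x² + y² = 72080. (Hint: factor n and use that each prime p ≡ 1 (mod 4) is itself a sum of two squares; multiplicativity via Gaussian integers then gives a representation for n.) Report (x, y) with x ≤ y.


Step 1: Factor n = 72080 = 2^4 · 5 · 17 · 53.
Step 2: Check the mod-4 condition on each prime factor: 2 = 2 (special); 5 ≡ 1 (mod 4), exponent 1; 17 ≡ 1 (mod 4), exponent 1; 53 ≡ 1 (mod 4), exponent 1.
All primes ≡ 3 (mod 4) appear to even exponent (or don't appear), so by the two-squares theorem n IS expressible as a sum of two squares.
Step 3: Build a representation. Group n = k² · m with k = 4 and m = 5 · 17 · 53 = 4505 (a product of primes ≡ 1 (mod 4)); a representation of m scales to one of n via (k·x)² + (k·y)² = k²(x² + y²). Each prime p ≡ 1 (mod 4) is itself a sum of two squares; find a² by testing p − a² for a perfect square:
  5: 5 − 1² = 4 = 2² ⇒ 5 = 1² + 2².
  17: 17 − 1² = 16 = 4² ⇒ 17 = 1² + 4².
  53: 53 − 1² = 52, 53 − 2² = 49 = 7² ⇒ 53 = 2² + 7².
  Combine using the Brahmagupta–Fibonacci identity (a² + b²)(c² + d²) = (ac − bd)² + (ad + bc)² = (ac + bd)² + (ad − bc)²:
  5 · 17 = 85: from (1² + 2²)(1² + 4²), take (1·1 − 2·4, 1·4 + 2·1) = (1 − 8, 4 + 2) = (-7, 6); dropping signs (only squares matter) gives (7, 6); check 7² + 6² = 49 + 36 = 85 ✓.
  85 · 53 = 4505: from (7² + 6²)(2² + 7²), take (7·2 − 6·7, 7·7 + 6·2) = (14 − 42, 49 + 12) = (-28, 61); dropping signs (only squares matter) gives (28, 61); check 28² + 61² = 784 + 3721 = 4505 ✓.
  Scale by k = 4: (4·28, 4·61) = (112, 244).
Step 4: Order so x ≤ y and verify: 112² + 244² = 12544 + 59536 = 72080 = n. ✓

n = 72080 = 112² + 244² (one valid representation with x ≤ y).


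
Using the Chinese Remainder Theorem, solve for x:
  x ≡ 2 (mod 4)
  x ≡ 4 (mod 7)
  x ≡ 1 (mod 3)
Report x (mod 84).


Moduli 4, 7, 3 are pairwise coprime; by CRT there is a unique solution modulo M = 4 · 7 · 3 = 84.
Solve pairwise, accumulating the modulus:
  Start with x ≡ 2 (mod 4).
  Combine with x ≡ 4 (mod 7): since gcd(4, 7) = 1, we get a unique residue mod 28.
    Write x = 2 + 4·t and substitute into x ≡ 4 (mod 7): 4·t ≡ 4 − 2 = 2 (mod 7).
    The inverse of 4 mod 7 is 2 (since 4·2 = 8 = 1·7 + 1), so t ≡ 2·2 = 4 ≡ 4 (mod 7).
    Then x = 2 + 4·4 = 18, valid modulo lcm(4, 7) = 28: x ≡ 18 (mod 28).
  Combine with x ≡ 1 (mod 3): since gcd(28, 3) = 1, we get a unique residue mod 84.
    Write x = 18 + 28·t and substitute into x ≡ 1 (mod 3): 28·t ≡ 1 − 18 = -17 (mod 3).
    Reduce coefficients mod 3: 1·t ≡ 1 (mod 3).
    So t ≡ 1 (mod 3).
    Then x = 18 + 28·1 = 46, valid modulo lcm(28, 3) = 84: x ≡ 46 (mod 84).
Verify: 46 mod 4 = 2 ✓, 46 mod 7 = 4 ✓, 46 mod 3 = 1 ✓.

x ≡ 46 (mod 84).


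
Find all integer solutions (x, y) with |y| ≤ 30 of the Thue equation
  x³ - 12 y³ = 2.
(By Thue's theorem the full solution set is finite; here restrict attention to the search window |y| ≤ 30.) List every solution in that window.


The equation is x³ - 12y³ = 2. For fixed y, x³ = 12·y³ + 2, so a solution requires the RHS to be a perfect cube.
Strategy: iterate y from -30 to 30, compute RHS = 12·y³ + 2, and check whether it is a (positive or negative) perfect cube.
Check small values of y:
  y = 0: RHS = 2 is not a perfect cube.
  y = 1: RHS = 14 is not a perfect cube.
  y = -1: RHS = -10 is not a perfect cube.
  y = 2: RHS = 98 is not a perfect cube.
  y = -2: RHS = -94 is not a perfect cube.
  y = 3: RHS = 326 is not a perfect cube.
  y = -3: RHS = -322 is not a perfect cube.
Continuing the search up to |y| = 30 finds no solutions either.
No (x, y) in the scanned range satisfies the equation.

No integer solutions with |y| ≤ 30.


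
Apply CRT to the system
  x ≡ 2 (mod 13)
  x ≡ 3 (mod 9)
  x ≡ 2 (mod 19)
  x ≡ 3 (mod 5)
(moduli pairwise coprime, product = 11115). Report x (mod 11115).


Product of moduli M = 13 · 9 · 19 · 5 = 11115.
Merge one congruence at a time:
  Start: x ≡ 2 (mod 13).
  Combine with x ≡ 3 (mod 9); new modulus lcm = 117.
    Write x = 2 + 13·t and substitute into x ≡ 3 (mod 9): 13·t ≡ 3 − 2 = 1 (mod 9).
    Reduce coefficients mod 9: 4·t ≡ 1 (mod 9).
    The inverse of 4 mod 9 is 7 (since 4·7 = 28 = 3·9 + 1), so t ≡ 7·1 = 7 ≡ 7 (mod 9).
    Then x = 2 + 13·7 = 93, valid modulo lcm(13, 9) = 117: x ≡ 93 (mod 117).
  Combine with x ≡ 2 (mod 19); new modulus lcm = 2223.
    Write x = 93 + 117·t and substitute into x ≡ 2 (mod 19): 117·t ≡ 2 − 93 = -91 (mod 19).
    Reduce coefficients mod 19: 3·t ≡ 4 (mod 19).
    The inverse of 3 mod 19 is 13 (since 3·13 = 39 = 2·19 + 1), so t ≡ 13·4 = 52 ≡ 14 (mod 19).
    Then x = 93 + 117·14 = 1731, valid modulo lcm(117, 19) = 2223: x ≡ 1731 (mod 2223).
  Combine with x ≡ 3 (mod 5); new modulus lcm = 11115.
    Write x = 1731 + 2223·t and substitute into x ≡ 3 (mod 5): 2223·t ≡ 3 − 1731 = -1728 (mod 5).
    Reduce coefficients mod 5: 3·t ≡ 2 (mod 5).
    The inverse of 3 mod 5 is 2 (since 3·2 = 6 = 1·5 + 1), so t ≡ 2·2 = 4 ≡ 4 (mod 5).
    Then x = 1731 + 2223·4 = 10623, valid modulo lcm(2223, 5) = 11115: x ≡ 10623 (mod 11115).
Verify against each original: 10623 mod 13 = 2, 10623 mod 9 = 3, 10623 mod 19 = 2, 10623 mod 5 = 3.

x ≡ 10623 (mod 11115).


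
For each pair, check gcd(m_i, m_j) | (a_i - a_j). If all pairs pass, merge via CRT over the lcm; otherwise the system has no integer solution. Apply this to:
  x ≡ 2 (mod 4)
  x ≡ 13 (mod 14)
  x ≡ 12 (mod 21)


Moduli 4, 14, 21 are not pairwise coprime, so CRT works modulo lcm(m_i) when all pairwise compatibility conditions hold.
Pairwise compatibility: gcd(m_i, m_j) must divide a_i - a_j for every pair.
Merge one congruence at a time:
  Start: x ≡ 2 (mod 4).
  Combine with x ≡ 13 (mod 14): gcd(4, 14) = 2, and 13 - 2 = 11 is NOT divisible by 2.
    ⇒ system is inconsistent (no integer solution).

No solution (the system is inconsistent).


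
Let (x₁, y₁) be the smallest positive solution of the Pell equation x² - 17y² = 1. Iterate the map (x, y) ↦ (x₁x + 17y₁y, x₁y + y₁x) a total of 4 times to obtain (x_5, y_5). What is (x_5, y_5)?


Step 1: Find the fundamental solution (x₁, y₁) of x² - 17y² = 1.
  Expand √17 as a continued fraction. a₀ = ⌊√17⌋ = 4; iterate m_{k+1} = d_k·a_k − m_k, d_{k+1} = (17 − m_{k+1}²)/d_k, a_{k+1} = ⌊(a₀ + m_{k+1})/d_{k+1}⌋ (starting m₀ = 0, d₀ = 1), with convergents p_k = a_k·p_{k-1} + p_{k-2}, q_k = a_k·q_{k-1} + q_{k-2} (p₋₁ = 1, q₋₁ = 0):
  k = 0: a₀ = 4; p₀/q₀ = 4/1; p₀² − 17·q₀² = 16 − 17 = -1.
  k = 1: m = 4, d = 1, a = ⌊(4 + 4)/1⌋ = 8; p/q = (8·4 + 1)/(8·1 + 0) = 33/8; p² − 17·q² = 1089 − 1088 = 1.
  The first convergent with p² − 17·q² = 1 gives the fundamental solution (x₁, y₁) = (33, 8).
Step 2: Apply the recurrence (x_{n+1}, y_{n+1}) = (x₁x_n + 17y₁y_n, x₁y_n + y₁x_n) repeatedly.
  From (x_1, y_1) = (33, 8): x_2 = 33·33 + 17·8·8 = 2177; y_2 = 33·8 + 8·33 = 528.
  From (x_2, y_2) = (2177, 528): x_3 = 33·2177 + 17·8·528 = 143649; y_3 = 33·528 + 8·2177 = 34840.
  From (x_3, y_3) = (143649, 34840): x_4 = 33·143649 + 17·8·34840 = 9478657; y_4 = 33·34840 + 8·143649 = 2298912.
  From (x_4, y_4) = (9478657, 2298912): x_5 = 33·9478657 + 17·8·2298912 = 625447713; y_5 = 33·2298912 + 8·9478657 = 151693352.
Step 3: Verify x_5² - 17·y_5² = 391184841696930369 - 391184841696930368 = 1 (should be 1). ✓

(x_1, y_1) = (33, 8); (x_5, y_5) = (625447713, 151693352).


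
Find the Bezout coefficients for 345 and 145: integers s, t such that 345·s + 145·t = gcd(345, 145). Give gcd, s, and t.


Euclidean algorithm on (345, 145) — divide until remainder is 0:
  345 = 2 · 145 + 55
  145 = 2 · 55 + 35
  55 = 1 · 35 + 20
  35 = 1 · 20 + 15
  20 = 1 · 15 + 5
  15 = 3 · 5 + 0
gcd(345, 145) = 5.
Track Bezout coefficients alongside the remainders: start with r₀ = 345 = a·1 + b·0 (s = 1, t = 0) and r₁ = 145 = a·0 + b·1 (s = 0, t = 1); each new remainder r_{k+1} = r_{k-1} − q_k·r_k inherits s_{k+1} = s_{k-1} − q_k·s_k, t_{k+1} = t_{k-1} − q_k·t_k, so r_k = a·s_k + b·t_k at every step:
  q = 2: r = 55, s = 1 − 2·0 = 1, t = 0 − 2·1 = -2  (check: 345·1 + 145·(-2) = 55)
  q = 2: r = 35, s = 0 − 2·1 = -2, t = 1 − 2·(-2) = 5  (check: 345·(-2) + 145·5 = 35)
  q = 1: r = 20, s = 1 − 1·(-2) = 3, t = -2 − 1·5 = -7  (check: 345·3 + 145·(-7) = 20)
  q = 1: r = 15, s = -2 − 1·3 = -5, t = 5 − 1·(-7) = 12  (check: 345·(-5) + 145·12 = 15)
  q = 1: r = 5, s = 3 − 1·(-5) = 8, t = -7 − 1·12 = -19  (check: 345·8 + 145·(-19) = 5)
The row with r = 5 (the gcd) gives the Bezout coefficients s = 8, t = -19.
Result: 345 · (8) + 145 · (-19) = 5.

gcd(345, 145) = 5; s = 8, t = -19 (check: 345·8 + 145·(-19) = 5).
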